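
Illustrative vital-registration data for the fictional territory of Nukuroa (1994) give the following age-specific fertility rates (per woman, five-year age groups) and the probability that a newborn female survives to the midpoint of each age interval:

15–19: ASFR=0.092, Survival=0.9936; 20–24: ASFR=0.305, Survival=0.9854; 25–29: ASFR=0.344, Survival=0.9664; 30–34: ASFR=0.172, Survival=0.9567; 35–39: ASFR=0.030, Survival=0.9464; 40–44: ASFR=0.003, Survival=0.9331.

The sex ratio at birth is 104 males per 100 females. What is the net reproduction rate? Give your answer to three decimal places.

2.255

Proportion female at birth = 100 / (100 + 104) = 0.49020.
Per-age-group product (5 × ASFR × survival probability):
  15–19: 5 × 0.092 × 0.9936 = 0.45706
  20–24: 5 × 0.305 × 0.9854 = 1.50274
  25–29: 5 × 0.344 × 0.9664 = 1.66221
  30–34: 5 × 0.172 × 0.9567 = 0.82276
  35–39: 5 × 0.030 × 0.9464 = 0.14196
  40–44: 5 × 0.003 × 0.9331 = 0.01400
Sum = 4.60073
NRR = 0.49020 × 4.60073 = 2.25528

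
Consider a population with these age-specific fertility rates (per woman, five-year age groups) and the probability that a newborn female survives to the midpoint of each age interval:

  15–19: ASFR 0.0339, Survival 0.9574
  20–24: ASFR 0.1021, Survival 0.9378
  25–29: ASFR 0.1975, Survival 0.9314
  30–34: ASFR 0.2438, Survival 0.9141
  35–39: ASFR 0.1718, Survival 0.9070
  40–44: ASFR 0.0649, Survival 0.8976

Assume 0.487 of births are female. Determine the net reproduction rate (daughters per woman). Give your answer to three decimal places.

1.824

Proportion female at birth = 0.487.
Weighting each age-specific rate by interval width and survival:
  15–19: 5 × 0.0339 × 0.9574 = 0.16228
  20–24: 5 × 0.1021 × 0.9378 = 0.47875
  25–29: 5 × 0.1975 × 0.9314 = 0.91976
  30–34: 5 × 0.2438 × 0.9141 = 1.11429
  35–39: 5 × 0.1718 × 0.9070 = 0.77911
  40–44: 5 × 0.0649 × 0.8976 = 0.29127
Sum = 3.74546
NRR = 0.487 × 3.74546 = 1.82404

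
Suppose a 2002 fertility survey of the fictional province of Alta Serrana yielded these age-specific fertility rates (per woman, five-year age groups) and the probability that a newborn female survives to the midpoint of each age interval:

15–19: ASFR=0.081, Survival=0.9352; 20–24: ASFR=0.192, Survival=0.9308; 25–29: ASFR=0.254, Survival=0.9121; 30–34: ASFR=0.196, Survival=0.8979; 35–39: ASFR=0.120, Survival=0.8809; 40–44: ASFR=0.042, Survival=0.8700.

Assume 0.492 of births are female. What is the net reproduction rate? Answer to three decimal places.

Proportion female at birth = 0.492.
Each age group contributes 5 × ASFR × survival:
  15–19: 5 × 0.081 × 0.9352 = 0.37876
  20–24: 5 × 0.192 × 0.9308 = 0.89357
  25–29: 5 × 0.254 × 0.9121 = 1.15837
  30–34: 5 × 0.196 × 0.8979 = 0.87994
  35–39: 5 × 0.120 × 0.8809 = 0.52854
  40–44: 5 × 0.042 × 0.8700 = 0.18270
Sum = 4.02188
NRR = 0.492 × 4.02188 = 1.97876
With NRR above 1 the population is above replacement fertility.

1.979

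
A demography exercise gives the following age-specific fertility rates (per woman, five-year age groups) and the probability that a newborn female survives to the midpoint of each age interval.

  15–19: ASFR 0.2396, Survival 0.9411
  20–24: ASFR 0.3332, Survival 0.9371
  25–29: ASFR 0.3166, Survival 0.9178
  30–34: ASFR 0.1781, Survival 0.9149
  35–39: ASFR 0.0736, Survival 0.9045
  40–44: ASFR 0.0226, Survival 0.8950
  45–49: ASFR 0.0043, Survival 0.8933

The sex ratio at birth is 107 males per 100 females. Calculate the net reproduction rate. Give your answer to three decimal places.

2.613

Proportion female at birth = 100 / (100 + 107) = 0.48309.
Weighting each age-specific rate by interval width and survival:
  15–19: 5 × 0.2396 × 0.9411 = 1.12744
  20–24: 5 × 0.3332 × 0.9371 = 1.56121
  25–29: 5 × 0.3166 × 0.9178 = 1.45288
  30–34: 5 × 0.1781 × 0.9149 = 0.81472
  35–39: 5 × 0.0736 × 0.9045 = 0.33286
  40–44: 5 × 0.0226 × 0.8950 = 0.10114
  45–49: 5 × 0.0043 × 0.8933 = 0.01921
Sum = 5.40946
NRR = 0.48309 × 5.40946 = 2.61326
NRR > 1, so each generation more than replaces itself.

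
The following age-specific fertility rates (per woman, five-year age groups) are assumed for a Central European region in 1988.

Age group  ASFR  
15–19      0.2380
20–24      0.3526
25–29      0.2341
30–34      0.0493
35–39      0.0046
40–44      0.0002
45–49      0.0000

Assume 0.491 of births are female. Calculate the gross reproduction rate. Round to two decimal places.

2.16

Proportion female at birth = 0.491.
Sum of ASFRs = 0.2380 + 0.3526 + 0.2341 + 0.0493 + 0.0046 + 0.0002 + 0.0000 = 0.8788
TFR = 5 × 0.8788 = 4.394
GRR = 0.491 × 4.394 = 2.15745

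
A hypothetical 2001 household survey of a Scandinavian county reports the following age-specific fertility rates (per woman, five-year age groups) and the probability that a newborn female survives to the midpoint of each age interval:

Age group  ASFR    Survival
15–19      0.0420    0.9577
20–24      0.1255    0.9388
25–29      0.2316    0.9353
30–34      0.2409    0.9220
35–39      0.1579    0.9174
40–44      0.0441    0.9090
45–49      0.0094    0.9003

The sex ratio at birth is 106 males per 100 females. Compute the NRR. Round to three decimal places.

Proportion female at birth = 100 / (100 + 106) = 0.48544.
Per-age-group product (5 × ASFR × survival probability):
  15–19: 5 × 0.0420 × 0.9577 = 0.20112
  20–24: 5 × 0.1255 × 0.9388 = 0.58910
  25–29: 5 × 0.2316 × 0.9353 = 1.08308
  30–34: 5 × 0.2409 × 0.9220 = 1.11055
  35–39: 5 × 0.1579 × 0.9174 = 0.72429
  40–44: 5 × 0.0441 × 0.9090 = 0.20043
  45–49: 5 × 0.0094 × 0.9003 = 0.04231
Sum = 3.95088
NRR = 0.48544 × 3.95088 = 1.91792

1.918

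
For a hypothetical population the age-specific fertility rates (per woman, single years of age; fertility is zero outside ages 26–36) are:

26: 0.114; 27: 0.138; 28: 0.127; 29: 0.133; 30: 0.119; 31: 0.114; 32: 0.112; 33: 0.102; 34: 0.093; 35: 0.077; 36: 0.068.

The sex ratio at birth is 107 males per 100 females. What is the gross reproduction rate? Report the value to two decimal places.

Proportion female at birth = 100 / (100 + 107) = 0.48309.
Sum of ASFRs = 0.114 + 0.138 + 0.127 + 0.133 + 0.119 + 0.114 + 0.112 + 0.102 + 0.093 + 0.077 + 0.068 = 1.197
TFR = 1.197
GRR = 0.48309 × 1.197 = 0.57826

0.58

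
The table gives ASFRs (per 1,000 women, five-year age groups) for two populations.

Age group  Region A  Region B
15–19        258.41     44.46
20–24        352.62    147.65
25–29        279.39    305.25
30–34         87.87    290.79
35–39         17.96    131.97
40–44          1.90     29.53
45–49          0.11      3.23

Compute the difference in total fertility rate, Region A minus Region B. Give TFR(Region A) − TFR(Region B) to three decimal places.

Region A:
  Sum of ASFRs = 258.41 + 352.62 + 279.39 + 87.87 + 17.96 + 1.90 + 0.11 = 998.26
  TFR = 5 × 998.26 / 1000 = 4.9913
Region B:
  Sum of ASFRs = 44.46 + 147.65 + 305.25 + 290.79 + 131.97 + 29.53 + 3.23 = 952.88
  TFR = 5 × 952.88 / 1000 = 4.7644
Difference = 4.9913 − 4.7644 = 0.2269

0.227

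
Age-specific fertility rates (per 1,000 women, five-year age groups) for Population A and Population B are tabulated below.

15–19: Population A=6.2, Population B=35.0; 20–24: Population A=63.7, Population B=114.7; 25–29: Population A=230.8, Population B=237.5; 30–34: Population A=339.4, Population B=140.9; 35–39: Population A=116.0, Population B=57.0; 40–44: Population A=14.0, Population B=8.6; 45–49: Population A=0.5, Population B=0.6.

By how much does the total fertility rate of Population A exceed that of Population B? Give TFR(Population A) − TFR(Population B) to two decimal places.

Population A:
  Sum of ASFRs = 6.2 + 63.7 + 230.8 + 339.4 + 116.0 + 14.0 + 0.5 = 770.6
  TFR = 5 × 770.6 / 1000 = 3.853
Population B:
  Sum of ASFRs = 35.0 + 114.7 + 237.5 + 140.9 + 57.0 + 8.6 + 0.6 = 594.3
  TFR = 5 × 594.3 / 1000 = 2.9715
Difference = 3.853 − 2.9715 = 0.8815

0.88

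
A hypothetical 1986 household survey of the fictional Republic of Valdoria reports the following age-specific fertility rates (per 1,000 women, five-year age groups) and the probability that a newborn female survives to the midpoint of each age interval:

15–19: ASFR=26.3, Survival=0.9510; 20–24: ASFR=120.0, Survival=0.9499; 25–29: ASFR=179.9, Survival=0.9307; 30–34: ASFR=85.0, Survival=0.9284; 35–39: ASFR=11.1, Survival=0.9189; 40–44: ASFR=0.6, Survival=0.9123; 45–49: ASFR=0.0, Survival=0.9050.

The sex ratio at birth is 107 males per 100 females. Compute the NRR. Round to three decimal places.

Proportion female at birth = 100 / (100 + 107) = 0.48309.
Each age group contributes 5 × ASFR × survival:
  15–19: 5 × 26.3/1000 × 0.9510 = 0.12506
  20–24: 5 × 120.0/1000 × 0.9499 = 0.56994
  25–29: 5 × 179.9/1000 × 0.9307 = 0.83716
  30–34: 5 × 85.0/1000 × 0.9284 = 0.39457
  35–39: 5 × 11.1/1000 × 0.9189 = 0.05100
  40–44: 5 × 0.6/1000 × 0.9123 = 0.00274
  45–49: 5 × 0.0/1000 × 0.9050 = 0.00000
Sum = 1.98047
NRR = 0.48309 × 1.98047 = 0.95675
An NRR under 1 implies long-run decline under these rates.

0.957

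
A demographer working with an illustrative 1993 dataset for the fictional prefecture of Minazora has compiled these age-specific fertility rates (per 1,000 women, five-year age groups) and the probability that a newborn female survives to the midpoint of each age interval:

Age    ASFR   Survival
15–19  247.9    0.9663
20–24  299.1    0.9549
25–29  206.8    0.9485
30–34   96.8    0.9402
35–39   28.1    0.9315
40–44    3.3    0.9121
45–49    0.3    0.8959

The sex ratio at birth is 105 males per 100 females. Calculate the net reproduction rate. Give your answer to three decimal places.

Proportion female at birth = 100 / (100 + 105) = 0.48780.
Per-age-group product (5 × ASFR × survival probability):
  15–19: 5 × 247.9/1000 × 0.9663 = 1.19773
  20–24: 5 × 299.1/1000 × 0.9549 = 1.42805
  25–29: 5 × 206.8/1000 × 0.9485 = 0.98075
  30–34: 5 × 96.8/1000 × 0.9402 = 0.45506
  35–39: 5 × 28.1/1000 × 0.9315 = 0.13088
  40–44: 5 × 3.3/1000 × 0.9121 = 0.01505
  45–49: 5 × 0.3/1000 × 0.8959 = 0.00134
Sum = 4.20886
NRR = 0.48780 × 4.20886 = 2.05308
With NRR above 1 the population is above replacement fertility.

2.053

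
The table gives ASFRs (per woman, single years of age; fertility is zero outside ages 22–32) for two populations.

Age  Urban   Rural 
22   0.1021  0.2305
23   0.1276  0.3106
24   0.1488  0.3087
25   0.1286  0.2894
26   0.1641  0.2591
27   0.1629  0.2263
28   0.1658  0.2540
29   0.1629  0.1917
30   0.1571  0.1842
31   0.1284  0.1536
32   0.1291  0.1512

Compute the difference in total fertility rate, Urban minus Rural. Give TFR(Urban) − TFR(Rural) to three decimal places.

Urban:
  Sum of ASFRs = 0.1021 + 0.1276 + 0.1488 + 0.1286 + 0.1641 + 0.1629 + 0.1658 + 0.1629 + 0.1571 + 0.1284 + 0.1291 = 1.5774
  TFR = 1.5774
Rural:
  Sum of ASFRs = 0.2305 + 0.3106 + 0.3087 + 0.2894 + 0.2591 + 0.2263 + 0.2540 + 0.1917 + 0.1842 + 0.1536 + 0.1512 = 2.5593
  TFR = 2.5593
Difference = 1.5774 − 2.5593 = -0.9819

-0.982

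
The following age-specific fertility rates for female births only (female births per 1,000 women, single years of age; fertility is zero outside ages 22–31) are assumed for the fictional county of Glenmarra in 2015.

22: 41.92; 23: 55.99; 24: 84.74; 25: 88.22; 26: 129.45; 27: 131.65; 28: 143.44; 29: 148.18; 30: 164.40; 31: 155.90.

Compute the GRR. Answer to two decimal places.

Sum of female ASFRs = 41.92 + 55.99 + 84.74 + 88.22 + 129.45 + 131.65 + 143.44 + 148.18 + 164.40 + 155.90 = 1143.89
GRR = 1143.89 / 1000 = 1.14389

1.14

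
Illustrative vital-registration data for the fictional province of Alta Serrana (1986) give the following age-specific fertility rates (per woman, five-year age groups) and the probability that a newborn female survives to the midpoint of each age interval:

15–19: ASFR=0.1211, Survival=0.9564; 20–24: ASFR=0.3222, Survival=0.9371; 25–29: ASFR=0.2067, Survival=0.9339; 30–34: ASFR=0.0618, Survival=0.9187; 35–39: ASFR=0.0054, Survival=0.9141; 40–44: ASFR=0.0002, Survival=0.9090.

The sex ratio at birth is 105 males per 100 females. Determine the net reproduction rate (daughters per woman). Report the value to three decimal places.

1.641

Proportion female at birth = 100 / (100 + 105) = 0.48780.
Per-age-group product (5 × ASFR × survival probability):
  15–19: 5 × 0.1211 × 0.9564 = 0.57910
  20–24: 5 × 0.3222 × 0.9371 = 1.50967
  25–29: 5 × 0.2067 × 0.9339 = 0.96519
  30–34: 5 × 0.0618 × 0.9187 = 0.28388
  35–39: 5 × 0.0054 × 0.9141 = 0.02468
  40–44: 5 × 0.0002 × 0.9090 = 0.00091
Sum = 3.36343
NRR = 0.48780 × 3.36343 = 1.64068
An NRR exceeding 1 indicates intrinsic growth under these rates.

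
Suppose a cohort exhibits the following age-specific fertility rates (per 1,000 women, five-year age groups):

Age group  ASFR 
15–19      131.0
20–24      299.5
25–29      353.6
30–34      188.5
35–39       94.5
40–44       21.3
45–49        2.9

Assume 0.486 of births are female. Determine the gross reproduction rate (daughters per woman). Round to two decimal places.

Proportion female at birth = 0.486.
Sum of ASFRs = 131.0 + 299.5 + 353.6 + 188.5 + 94.5 + 21.3 + 2.9 = 1091.3
TFR = 5 × 1091.3 / 1000 = 5.4565
GRR = 0.486 × 5.4565 = 2.65186

2.65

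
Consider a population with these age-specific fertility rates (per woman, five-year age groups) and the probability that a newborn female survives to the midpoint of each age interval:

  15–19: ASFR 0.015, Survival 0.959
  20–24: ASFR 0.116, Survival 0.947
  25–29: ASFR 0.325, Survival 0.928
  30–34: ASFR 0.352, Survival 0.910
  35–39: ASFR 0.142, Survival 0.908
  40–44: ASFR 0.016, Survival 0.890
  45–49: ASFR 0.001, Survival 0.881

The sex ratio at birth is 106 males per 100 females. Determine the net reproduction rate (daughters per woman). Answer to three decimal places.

2.161

Proportion female at birth = 100 / (100 + 106) = 0.48544.
Survival-weighted fertility by age (5·fₓ·Sₓ):
  15–19: 5 × 0.015 × 0.959 = 0.07193
  20–24: 5 × 0.116 × 0.947 = 0.54926
  25–29: 5 × 0.325 × 0.928 = 1.50800
  30–34: 5 × 0.352 × 0.910 = 1.60160
  35–39: 5 × 0.142 × 0.908 = 0.64468
  40–44: 5 × 0.016 × 0.890 = 0.07120
  45–49: 5 × 0.001 × 0.881 = 0.00441
Sum = 4.45108
NRR = 0.48544 × 4.45108 = 2.16073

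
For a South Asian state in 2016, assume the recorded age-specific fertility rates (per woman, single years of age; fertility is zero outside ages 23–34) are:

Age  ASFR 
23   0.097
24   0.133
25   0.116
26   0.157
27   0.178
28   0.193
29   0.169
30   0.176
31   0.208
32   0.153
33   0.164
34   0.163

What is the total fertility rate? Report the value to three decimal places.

Sum of ASFRs = 0.097 + 0.133 + 0.116 + 0.157 + 0.178 + 0.193 + 0.169 + 0.176 + 0.208 + 0.153 + 0.164 + 0.163 = 1.907
TFR = 1.907

1.907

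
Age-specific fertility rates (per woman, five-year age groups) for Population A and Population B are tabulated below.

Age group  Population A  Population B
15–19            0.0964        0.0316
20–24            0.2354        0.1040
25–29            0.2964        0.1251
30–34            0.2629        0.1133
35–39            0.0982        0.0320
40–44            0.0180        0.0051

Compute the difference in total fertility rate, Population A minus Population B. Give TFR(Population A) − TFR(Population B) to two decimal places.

Population A:
  Sum of ASFRs = 0.0964 + 0.2354 + 0.2964 + 0.2629 + 0.0982 + 0.0180 = 1.0073
  TFR = 5 × 1.0073 = 5.0365
Population B:
  Sum of ASFRs = 0.0316 + 0.1040 + 0.1251 + 0.1133 + 0.0320 + 0.0051 = 0.4111
  TFR = 5 × 0.4111 = 2.0555
Difference = 5.0365 − 2.0555 = 2.981

2.98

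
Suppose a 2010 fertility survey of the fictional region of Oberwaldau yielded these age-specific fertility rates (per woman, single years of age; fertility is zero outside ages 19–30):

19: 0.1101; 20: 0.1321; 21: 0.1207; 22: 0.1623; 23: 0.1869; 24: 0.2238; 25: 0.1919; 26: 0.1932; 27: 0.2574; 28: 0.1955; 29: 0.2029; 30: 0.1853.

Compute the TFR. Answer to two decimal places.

2.16

Sum of ASFRs = 0.1101 + 0.1321 + 0.1207 + 0.1623 + 0.1869 + 0.2238 + 0.1919 + 0.1932 + 0.2574 + 0.1955 + 0.2029 + 0.1853 = 2.1621
TFR = 2.1621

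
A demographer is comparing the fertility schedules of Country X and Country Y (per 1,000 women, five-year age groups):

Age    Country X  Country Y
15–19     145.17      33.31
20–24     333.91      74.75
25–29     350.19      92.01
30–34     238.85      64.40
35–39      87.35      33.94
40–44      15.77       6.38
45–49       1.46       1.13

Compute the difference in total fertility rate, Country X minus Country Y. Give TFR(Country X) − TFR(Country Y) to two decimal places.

4.33

Country X:
  Sum of ASFRs = 145.17 + 333.91 + 350.19 + 238.85 + 87.35 + 15.77 + 1.46 = 1172.70
  TFR = 5 × 1172.70 / 1000 = 5.8635
Country Y:
  Sum of ASFRs = 33.31 + 74.75 + 92.01 + 64.40 + 33.94 + 6.38 + 1.13 = 305.92
  TFR = 5 × 305.92 / 1000 = 1.5296
Difference = 5.8635 − 1.5296 = 4.3339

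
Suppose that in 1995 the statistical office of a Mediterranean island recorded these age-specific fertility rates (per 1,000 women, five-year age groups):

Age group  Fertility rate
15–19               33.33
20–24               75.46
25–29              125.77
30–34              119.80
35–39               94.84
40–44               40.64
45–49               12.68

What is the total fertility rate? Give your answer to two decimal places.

Sum of ASFRs = 33.33 + 75.46 + 125.77 + 119.80 + 94.84 + 40.64 + 12.68 = 502.52
TFR = 5 × 502.52 / 1000 = 2.5126

2.51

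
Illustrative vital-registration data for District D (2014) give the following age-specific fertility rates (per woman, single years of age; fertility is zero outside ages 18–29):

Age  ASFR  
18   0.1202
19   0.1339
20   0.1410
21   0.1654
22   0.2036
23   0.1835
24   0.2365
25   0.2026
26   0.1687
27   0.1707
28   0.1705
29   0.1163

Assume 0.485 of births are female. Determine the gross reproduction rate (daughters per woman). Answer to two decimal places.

0.98

Proportion female at birth = 0.485.
Sum of ASFRs = 0.1202 + 0.1339 + 0.1410 + 0.1654 + 0.2036 + 0.1835 + 0.2365 + 0.2026 + 0.1687 + 0.1707 + 0.1705 + 0.1163 = 2.0129
TFR = 2.0129
GRR = 0.485 × 2.0129 = 0.97626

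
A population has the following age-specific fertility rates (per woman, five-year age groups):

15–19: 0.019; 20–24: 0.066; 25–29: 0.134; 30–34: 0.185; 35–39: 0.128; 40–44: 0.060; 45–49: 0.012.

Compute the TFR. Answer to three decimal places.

Sum of ASFRs = 0.019 + 0.066 + 0.134 + 0.185 + 0.128 + 0.060 + 0.012 = 0.604
TFR = 5 × 0.604 = 3.02

3.020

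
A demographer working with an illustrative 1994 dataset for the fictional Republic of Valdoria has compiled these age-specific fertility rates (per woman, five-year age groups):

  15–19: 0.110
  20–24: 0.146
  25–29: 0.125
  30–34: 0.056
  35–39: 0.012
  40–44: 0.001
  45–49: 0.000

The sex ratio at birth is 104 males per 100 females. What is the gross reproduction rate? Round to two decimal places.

Proportion female at birth = 100 / (100 + 104) = 0.49020.
Sum of ASFRs = 0.110 + 0.146 + 0.125 + 0.056 + 0.012 + 0.001 + 0.000 = 0.450
TFR = 5 × 0.450 = 2.25
GRR = 0.49020 × 2.25 = 1.10295

1.10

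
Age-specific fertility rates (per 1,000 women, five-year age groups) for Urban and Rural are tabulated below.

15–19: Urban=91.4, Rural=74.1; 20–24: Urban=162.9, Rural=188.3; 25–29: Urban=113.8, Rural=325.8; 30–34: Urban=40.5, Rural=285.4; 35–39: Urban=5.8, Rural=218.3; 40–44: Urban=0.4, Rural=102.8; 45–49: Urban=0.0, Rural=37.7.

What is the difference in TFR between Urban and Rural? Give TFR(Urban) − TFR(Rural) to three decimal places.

Urban:
  Sum of ASFRs = 91.4 + 162.9 + 113.8 + 40.5 + 5.8 + 0.4 + 0.0 = 414.8
  TFR = 5 × 414.8 / 1000 = 2.074
Rural:
  Sum of ASFRs = 74.1 + 188.3 + 325.8 + 285.4 + 218.3 + 102.8 + 37.7 = 1232.4
  TFR = 5 × 1232.4 / 1000 = 6.162
Difference = 2.074 − 6.162 = -4.088

-4.088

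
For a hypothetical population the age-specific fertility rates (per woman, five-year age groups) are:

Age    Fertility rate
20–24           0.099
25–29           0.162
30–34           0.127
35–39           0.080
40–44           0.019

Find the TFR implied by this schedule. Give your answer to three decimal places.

2.435

Sum of ASFRs = 0.099 + 0.162 + 0.127 + 0.080 + 0.019 = 0.487
TFR = 5 × 0.487 = 2.435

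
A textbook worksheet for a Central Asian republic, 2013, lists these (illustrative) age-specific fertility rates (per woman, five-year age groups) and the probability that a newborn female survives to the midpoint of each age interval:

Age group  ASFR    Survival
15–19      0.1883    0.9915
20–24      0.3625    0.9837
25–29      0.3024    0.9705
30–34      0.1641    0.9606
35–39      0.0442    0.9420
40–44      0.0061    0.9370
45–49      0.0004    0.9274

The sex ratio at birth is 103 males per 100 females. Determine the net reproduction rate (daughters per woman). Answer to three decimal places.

2.567

Proportion female at birth = 100 / (100 + 103) = 0.49261.
Survival-weighted fertility by age (5·fₓ·Sₓ):
  15–19: 5 × 0.1883 × 0.9915 = 0.93350
  20–24: 5 × 0.3625 × 0.9837 = 1.78296
  25–29: 5 × 0.3024 × 0.9705 = 1.46740
  30–34: 5 × 0.1641 × 0.9606 = 0.78817
  35–39: 5 × 0.0442 × 0.9420 = 0.20818
  40–44: 5 × 0.0061 × 0.9370 = 0.02858
  45–49: 5 × 0.0004 × 0.9274 = 0.00185
Sum = 5.21064
NRR = 0.49261 × 5.21064 = 2.56681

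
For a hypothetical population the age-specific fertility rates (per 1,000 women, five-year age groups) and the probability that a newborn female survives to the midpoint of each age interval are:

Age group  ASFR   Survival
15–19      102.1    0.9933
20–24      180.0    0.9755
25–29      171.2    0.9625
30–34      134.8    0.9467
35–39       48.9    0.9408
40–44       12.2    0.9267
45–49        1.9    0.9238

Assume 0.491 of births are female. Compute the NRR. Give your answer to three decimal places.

Proportion female at birth = 0.491.
Weighting each age-specific rate by interval width and survival:
  15–19: 5 × 102.1/1000 × 0.9933 = 0.50708
  20–24: 5 × 180.0/1000 × 0.9755 = 0.87795
  25–29: 5 × 171.2/1000 × 0.9625 = 0.82390
  30–34: 5 × 134.8/1000 × 0.9467 = 0.63808
  35–39: 5 × 48.9/1000 × 0.9408 = 0.23003
  40–44: 5 × 12.2/1000 × 0.9267 = 0.05653
  45–49: 5 × 1.9/1000 × 0.9238 = 0.00878
Sum = 3.14235
NRR = 0.491 × 3.14235 = 1.54289
With NRR above 1 the population is above replacement fertility.

1.543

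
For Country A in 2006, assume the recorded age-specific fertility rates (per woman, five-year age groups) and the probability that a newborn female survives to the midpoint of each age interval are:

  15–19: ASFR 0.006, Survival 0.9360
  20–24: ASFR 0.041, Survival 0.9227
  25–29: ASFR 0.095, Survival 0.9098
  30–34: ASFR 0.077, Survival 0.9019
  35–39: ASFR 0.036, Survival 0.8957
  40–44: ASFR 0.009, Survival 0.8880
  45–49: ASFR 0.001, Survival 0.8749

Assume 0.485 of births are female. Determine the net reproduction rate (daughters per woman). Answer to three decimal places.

0.583

Proportion female at birth = 0.485.
Weighting each age-specific rate by interval width and survival:
  15–19: 5 × 0.006 × 0.9360 = 0.02808
  20–24: 5 × 0.041 × 0.9227 = 0.18915
  25–29: 5 × 0.095 × 0.9098 = 0.43216
  30–34: 5 × 0.077 × 0.9019 = 0.34723
  35–39: 5 × 0.036 × 0.8957 = 0.16123
  40–44: 5 × 0.009 × 0.8880 = 0.03996
  45–49: 5 × 0.001 × 0.8749 = 0.00437
Sum = 1.20218
NRR = 0.485 × 1.20218 = 0.58306
NRR < 1, so the cohort does not fully replace itself.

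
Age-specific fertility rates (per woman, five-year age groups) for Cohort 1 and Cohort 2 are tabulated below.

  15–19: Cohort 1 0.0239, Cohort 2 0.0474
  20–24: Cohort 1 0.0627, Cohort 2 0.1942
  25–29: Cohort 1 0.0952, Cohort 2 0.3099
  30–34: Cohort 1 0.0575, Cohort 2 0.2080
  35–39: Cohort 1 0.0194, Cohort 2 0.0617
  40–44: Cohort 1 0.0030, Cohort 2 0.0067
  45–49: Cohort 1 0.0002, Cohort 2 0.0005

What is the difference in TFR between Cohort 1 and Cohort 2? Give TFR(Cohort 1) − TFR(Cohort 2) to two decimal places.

Cohort 1:
  Sum of ASFRs = 0.0239 + 0.0627 + 0.0952 + 0.0575 + 0.0194 + 0.0030 + 0.0002 = 0.2619
  TFR = 5 × 0.2619 = 1.3095
Cohort 2:
  Sum of ASFRs = 0.0474 + 0.1942 + 0.3099 + 0.2080 + 0.0617 + 0.0067 + 0.0005 = 0.8284
  TFR = 5 × 0.8284 = 4.142
Difference = 1.3095 − 4.142 = -2.8325

-2.83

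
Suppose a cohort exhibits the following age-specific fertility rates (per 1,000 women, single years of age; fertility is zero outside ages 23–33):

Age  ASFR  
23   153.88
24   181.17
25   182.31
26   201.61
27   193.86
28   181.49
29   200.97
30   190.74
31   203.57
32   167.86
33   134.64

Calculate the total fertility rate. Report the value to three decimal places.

Sum of ASFRs = 153.88 + 181.17 + 182.31 + 201.61 + 193.86 + 181.49 + 200.97 + 190.74 + 203.57 + 167.86 + 134.64 = 1992.10
TFR = 1992.10 / 1000 = 1.9921

1.992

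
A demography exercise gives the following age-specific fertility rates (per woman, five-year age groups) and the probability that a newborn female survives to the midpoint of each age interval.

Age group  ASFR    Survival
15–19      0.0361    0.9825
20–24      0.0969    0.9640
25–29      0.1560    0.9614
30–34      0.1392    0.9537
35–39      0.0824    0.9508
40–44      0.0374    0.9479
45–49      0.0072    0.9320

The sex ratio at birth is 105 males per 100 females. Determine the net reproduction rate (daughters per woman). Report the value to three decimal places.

1.298

Proportion female at birth = 100 / (100 + 105) = 0.48780.
Weighting each age-specific rate by interval width and survival:
  15–19: 5 × 0.0361 × 0.9825 = 0.17734
  20–24: 5 × 0.0969 × 0.9640 = 0.46706
  25–29: 5 × 0.1560 × 0.9614 = 0.74989
  30–34: 5 × 0.1392 × 0.9537 = 0.66378
  35–39: 5 × 0.0824 × 0.9508 = 0.39173
  40–44: 5 × 0.0374 × 0.9479 = 0.17726
  45–49: 5 × 0.0072 × 0.9320 = 0.03355
Sum = 2.66061
NRR = 0.48780 × 2.66061 = 1.29785
NRR > 1, so each generation more than replaces itself.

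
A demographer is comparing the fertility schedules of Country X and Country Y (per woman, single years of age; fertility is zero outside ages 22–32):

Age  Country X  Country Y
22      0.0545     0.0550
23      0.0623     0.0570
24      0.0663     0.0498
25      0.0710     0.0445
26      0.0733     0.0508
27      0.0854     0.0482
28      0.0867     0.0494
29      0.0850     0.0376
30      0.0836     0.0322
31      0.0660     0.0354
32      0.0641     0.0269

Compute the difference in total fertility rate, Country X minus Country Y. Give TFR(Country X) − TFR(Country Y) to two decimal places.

Country X:
  Sum of ASFRs = 0.0545 + 0.0623 + 0.0663 + 0.0710 + 0.0733 + 0.0854 + 0.0867 + 0.0850 + 0.0836 + 0.0660 + 0.0641 = 0.7982
  TFR = 0.7982
Country Y:
  Sum of ASFRs = 0.0550 + 0.0570 + 0.0498 + 0.0445 + 0.0508 + 0.0482 + 0.0494 + 0.0376 + 0.0322 + 0.0354 + 0.0269 = 0.4868
  TFR = 0.4868
Difference = 0.7982 − 0.4868 = 0.3114

0.31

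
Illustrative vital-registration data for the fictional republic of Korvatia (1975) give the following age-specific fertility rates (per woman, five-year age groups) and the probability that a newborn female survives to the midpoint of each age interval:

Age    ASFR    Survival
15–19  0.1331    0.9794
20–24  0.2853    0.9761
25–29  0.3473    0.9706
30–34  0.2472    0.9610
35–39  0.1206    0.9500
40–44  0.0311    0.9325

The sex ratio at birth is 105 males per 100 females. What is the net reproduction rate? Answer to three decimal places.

2.749

Proportion female at birth = 100 / (100 + 105) = 0.48780.
Survival-weighted fertility by age (5·fₓ·Sₓ):
  15–19: 5 × 0.1331 × 0.9794 = 0.65179
  20–24: 5 × 0.2853 × 0.9761 = 1.39241
  25–29: 5 × 0.3473 × 0.9706 = 1.68545
  30–34: 5 × 0.2472 × 0.9610 = 1.18780
  35–39: 5 × 0.1206 × 0.9500 = 0.57285
  40–44: 5 × 0.0311 × 0.9325 = 0.14500
Sum = 5.63530
NRR = 0.48780 × 5.63530 = 2.74890
An NRR exceeding 1 indicates intrinsic growth under these rates.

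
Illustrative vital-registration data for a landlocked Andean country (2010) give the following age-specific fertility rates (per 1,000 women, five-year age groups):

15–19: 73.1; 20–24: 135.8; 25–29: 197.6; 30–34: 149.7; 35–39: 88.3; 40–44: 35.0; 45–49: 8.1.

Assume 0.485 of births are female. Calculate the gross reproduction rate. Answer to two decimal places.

1.67

Proportion female at birth = 0.485.
Sum of ASFRs = 73.1 + 135.8 + 197.6 + 149.7 + 88.3 + 35.0 + 8.1 = 687.6
TFR = 5 × 687.6 / 1000 = 3.438
GRR = 0.485 × 3.438 = 1.66743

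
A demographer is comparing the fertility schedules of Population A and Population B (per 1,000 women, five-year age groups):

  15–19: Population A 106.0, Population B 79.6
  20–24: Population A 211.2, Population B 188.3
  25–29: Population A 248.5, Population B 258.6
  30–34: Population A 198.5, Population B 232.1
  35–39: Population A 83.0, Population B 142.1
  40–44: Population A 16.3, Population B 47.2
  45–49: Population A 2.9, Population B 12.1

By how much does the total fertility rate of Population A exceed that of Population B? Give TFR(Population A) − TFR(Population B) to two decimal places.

-0.47

Population A:
  Sum of ASFRs = 106.0 + 211.2 + 248.5 + 198.5 + 83.0 + 16.3 + 2.9 = 866.4
  TFR = 5 × 866.4 / 1000 = 4.332
Population B:
  Sum of ASFRs = 79.6 + 188.3 + 258.6 + 232.1 + 142.1 + 47.2 + 12.1 = 960.0
  TFR = 5 × 960.0 / 1000 = 4.8
Difference = 4.332 − 4.8 = -0.468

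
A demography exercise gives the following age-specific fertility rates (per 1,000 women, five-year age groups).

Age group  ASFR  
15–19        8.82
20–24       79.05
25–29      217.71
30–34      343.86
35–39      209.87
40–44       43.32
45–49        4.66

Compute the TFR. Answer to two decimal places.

4.54

Sum of ASFRs = 8.82 + 79.05 + 217.71 + 343.86 + 209.87 + 43.32 + 4.66 = 907.29
TFR = 5 × 907.29 / 1000 = 4.53645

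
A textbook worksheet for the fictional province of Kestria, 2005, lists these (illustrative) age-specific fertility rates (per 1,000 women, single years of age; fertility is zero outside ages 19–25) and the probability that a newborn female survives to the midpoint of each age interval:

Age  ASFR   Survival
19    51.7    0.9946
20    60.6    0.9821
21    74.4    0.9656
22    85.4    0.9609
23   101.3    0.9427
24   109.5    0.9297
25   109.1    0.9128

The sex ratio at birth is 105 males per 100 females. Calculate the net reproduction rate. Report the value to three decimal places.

Proportion female at birth = 100 / (100 + 105) = 0.48780.
Each age group contributes 1 × ASFR × survival:
  19: 1 × 51.7/1000 × 0.9946 = 0.05142
  20: 1 × 60.6/1000 × 0.9821 = 0.05952
  21: 1 × 74.4/1000 × 0.9656 = 0.07184
  22: 1 × 85.4/1000 × 0.9609 = 0.08206
  23: 1 × 101.3/1000 × 0.9427 = 0.09550
  24: 1 × 109.5/1000 × 0.9297 = 0.10180
  25: 1 × 109.1/1000 × 0.9128 = 0.09959
Sum = 0.56173
NRR = 0.48780 × 0.56173 = 0.27401
An NRR under 1 implies long-run decline under these rates.

0.274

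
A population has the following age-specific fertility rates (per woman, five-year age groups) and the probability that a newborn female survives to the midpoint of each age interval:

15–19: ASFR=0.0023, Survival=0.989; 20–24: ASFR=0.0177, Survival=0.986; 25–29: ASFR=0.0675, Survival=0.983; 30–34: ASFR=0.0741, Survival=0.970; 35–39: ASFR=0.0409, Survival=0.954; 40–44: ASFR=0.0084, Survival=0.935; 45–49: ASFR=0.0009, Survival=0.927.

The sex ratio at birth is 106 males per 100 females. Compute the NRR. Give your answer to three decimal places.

0.499

Proportion female at birth = 100 / (100 + 106) = 0.48544.
Survival-weighted fertility by age (5·fₓ·Sₓ):
  15–19: 5 × 0.0023 × 0.989 = 0.01137
  20–24: 5 × 0.0177 × 0.986 = 0.08726
  25–29: 5 × 0.0675 × 0.983 = 0.33176
  30–34: 5 × 0.0741 × 0.970 = 0.35939
  35–39: 5 × 0.0409 × 0.954 = 0.19509
  40–44: 5 × 0.0084 × 0.935 = 0.03927
  45–49: 5 × 0.0009 × 0.927 = 0.00417
Sum = 1.02831
NRR = 0.48544 × 1.02831 = 0.49918
An NRR under 1 implies long-run decline under these rates.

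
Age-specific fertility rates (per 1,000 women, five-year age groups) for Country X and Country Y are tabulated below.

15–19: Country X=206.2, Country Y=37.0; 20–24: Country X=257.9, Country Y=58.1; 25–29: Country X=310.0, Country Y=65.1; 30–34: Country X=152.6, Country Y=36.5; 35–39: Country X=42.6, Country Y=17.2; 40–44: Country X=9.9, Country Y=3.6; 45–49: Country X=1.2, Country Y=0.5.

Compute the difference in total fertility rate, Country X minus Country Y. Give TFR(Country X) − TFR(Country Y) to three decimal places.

Country X:
  Sum of ASFRs = 206.2 + 257.9 + 310.0 + 152.6 + 42.6 + 9.9 + 1.2 = 980.4
  TFR = 5 × 980.4 / 1000 = 4.902
Country Y:
  Sum of ASFRs = 37.0 + 58.1 + 65.1 + 36.5 + 17.2 + 3.6 + 0.5 = 218.0
  TFR = 5 × 218.0 / 1000 = 1.09
Difference = 4.902 − 1.09 = 3.812

3.812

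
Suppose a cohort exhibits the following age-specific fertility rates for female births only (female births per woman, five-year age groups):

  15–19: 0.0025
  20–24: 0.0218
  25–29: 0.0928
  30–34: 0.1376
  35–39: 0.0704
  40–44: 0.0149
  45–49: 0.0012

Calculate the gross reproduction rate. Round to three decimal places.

Sum of female ASFRs = 0.0025 + 0.0218 + 0.0928 + 0.1376 + 0.0704 + 0.0149 + 0.0012 = 0.3412
GRR = 5 × 0.3412 = 1.706

1.706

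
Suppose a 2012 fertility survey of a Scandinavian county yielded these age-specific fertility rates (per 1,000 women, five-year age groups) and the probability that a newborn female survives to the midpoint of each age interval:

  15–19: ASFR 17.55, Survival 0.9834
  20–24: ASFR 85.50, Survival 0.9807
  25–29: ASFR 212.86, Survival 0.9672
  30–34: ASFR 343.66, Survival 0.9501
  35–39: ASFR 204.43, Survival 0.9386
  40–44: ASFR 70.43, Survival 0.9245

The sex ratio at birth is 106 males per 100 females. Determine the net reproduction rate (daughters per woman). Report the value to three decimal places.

2.161

Proportion female at birth = 100 / (100 + 106) = 0.48544.
Survival-weighted fertility by age (5·fₓ·Sₓ):
  15–19: 5 × 17.55/1000 × 0.9834 = 0.08629
  20–24: 5 × 85.50/1000 × 0.9807 = 0.41925
  25–29: 5 × 212.86/1000 × 0.9672 = 1.02939
  30–34: 5 × 343.66/1000 × 0.9501 = 1.63256
  35–39: 5 × 204.43/1000 × 0.9386 = 0.95939
  40–44: 5 × 70.43/1000 × 0.9245 = 0.32556
Sum = 4.45244
NRR = 0.48544 × 4.45244 = 2.16139
An NRR exceeding 1 indicates intrinsic growth under these rates.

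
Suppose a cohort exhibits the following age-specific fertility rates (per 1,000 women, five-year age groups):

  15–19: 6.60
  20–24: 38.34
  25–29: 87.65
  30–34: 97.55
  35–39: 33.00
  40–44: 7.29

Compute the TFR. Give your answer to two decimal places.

1.35

Sum of ASFRs = 6.60 + 38.34 + 87.65 + 97.55 + 33.00 + 7.29 = 270.43
TFR = 5 × 270.43 / 1000 = 1.35215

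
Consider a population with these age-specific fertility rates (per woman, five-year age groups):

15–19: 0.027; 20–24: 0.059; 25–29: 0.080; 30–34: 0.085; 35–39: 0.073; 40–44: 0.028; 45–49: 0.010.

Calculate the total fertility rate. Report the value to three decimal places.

1.810

Sum of ASFRs = 0.027 + 0.059 + 0.080 + 0.085 + 0.073 + 0.028 + 0.010 = 0.362
TFR = 5 × 0.362 = 1.81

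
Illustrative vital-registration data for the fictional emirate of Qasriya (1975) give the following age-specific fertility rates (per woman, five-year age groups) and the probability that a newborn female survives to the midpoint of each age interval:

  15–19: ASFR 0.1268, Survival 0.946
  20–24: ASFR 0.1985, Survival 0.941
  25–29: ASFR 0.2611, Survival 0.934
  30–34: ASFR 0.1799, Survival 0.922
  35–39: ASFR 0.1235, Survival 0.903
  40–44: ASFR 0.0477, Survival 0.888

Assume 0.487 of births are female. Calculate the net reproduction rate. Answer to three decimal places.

Proportion female at birth = 0.487.
Weighting each age-specific rate by interval width and survival:
  15–19: 5 × 0.1268 × 0.946 = 0.59976
  20–24: 5 × 0.1985 × 0.941 = 0.93394
  25–29: 5 × 0.2611 × 0.934 = 1.21934
  30–34: 5 × 0.1799 × 0.922 = 0.82934
  35–39: 5 × 0.1235 × 0.903 = 0.55760
  40–44: 5 × 0.0477 × 0.888 = 0.21179
Sum = 4.35177
NRR = 0.487 × 4.35177 = 2.11931
An NRR exceeding 1 indicates intrinsic growth under these rates.

2.119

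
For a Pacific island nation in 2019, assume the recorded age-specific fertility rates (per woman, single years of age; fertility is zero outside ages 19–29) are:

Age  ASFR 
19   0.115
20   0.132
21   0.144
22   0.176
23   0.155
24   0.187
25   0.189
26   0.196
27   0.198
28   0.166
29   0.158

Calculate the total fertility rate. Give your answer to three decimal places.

1.816

Sum of ASFRs = 0.115 + 0.132 + 0.144 + 0.176 + 0.155 + 0.187 + 0.189 + 0.196 + 0.198 + 0.166 + 0.158 = 1.816
TFR = 1.816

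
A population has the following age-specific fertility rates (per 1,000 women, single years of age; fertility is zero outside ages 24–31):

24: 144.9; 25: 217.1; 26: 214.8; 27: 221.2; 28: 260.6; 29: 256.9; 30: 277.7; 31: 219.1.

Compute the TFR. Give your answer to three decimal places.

Sum of ASFRs = 144.9 + 217.1 + 214.8 + 221.2 + 260.6 + 256.9 + 277.7 + 219.1 = 1812.3
TFR = 1812.3 / 1000 = 1.8123

1.812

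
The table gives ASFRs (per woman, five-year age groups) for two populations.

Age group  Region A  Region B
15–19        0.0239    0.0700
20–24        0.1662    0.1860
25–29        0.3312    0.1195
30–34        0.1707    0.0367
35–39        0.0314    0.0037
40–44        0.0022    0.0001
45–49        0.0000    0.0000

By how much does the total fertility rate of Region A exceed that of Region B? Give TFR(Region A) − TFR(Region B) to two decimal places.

Region A:
  Sum of ASFRs = 0.0239 + 0.1662 + 0.3312 + 0.1707 + 0.0314 + 0.0022 + 0.0000 = 0.7256
  TFR = 5 × 0.7256 = 3.628
Region B:
  Sum of ASFRs = 0.0700 + 0.1860 + 0.1195 + 0.0367 + 0.0037 + 0.0001 + 0.0000 = 0.4160
  TFR = 5 × 0.4160 = 2.08
Difference = 3.628 − 2.08 = 1.548

1.55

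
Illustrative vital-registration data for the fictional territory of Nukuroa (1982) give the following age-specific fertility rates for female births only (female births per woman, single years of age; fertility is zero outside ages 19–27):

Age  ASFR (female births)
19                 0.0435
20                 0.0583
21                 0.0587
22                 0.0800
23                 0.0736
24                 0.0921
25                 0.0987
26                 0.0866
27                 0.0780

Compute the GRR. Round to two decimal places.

Sum of female ASFRs = 0.0435 + 0.0583 + 0.0587 + 0.0800 + 0.0736 + 0.0921 + 0.0987 + 0.0866 + 0.0780 = 0.6695
GRR = 0.6695

0.67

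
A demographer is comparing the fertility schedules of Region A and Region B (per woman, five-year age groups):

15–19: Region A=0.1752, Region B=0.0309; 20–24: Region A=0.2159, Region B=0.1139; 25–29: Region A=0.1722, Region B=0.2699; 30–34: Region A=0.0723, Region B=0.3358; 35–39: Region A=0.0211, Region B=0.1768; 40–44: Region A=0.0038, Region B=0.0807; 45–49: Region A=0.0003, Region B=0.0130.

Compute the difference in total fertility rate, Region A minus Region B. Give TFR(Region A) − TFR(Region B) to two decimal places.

-1.80

Region A:
  Sum of ASFRs = 0.1752 + 0.2159 + 0.1722 + 0.0723 + 0.0211 + 0.0038 + 0.0003 = 0.6608
  TFR = 5 × 0.6608 = 3.304
Region B:
  Sum of ASFRs = 0.0309 + 0.1139 + 0.2699 + 0.3358 + 0.1768 + 0.0807 + 0.0130 = 1.0210
  TFR = 5 × 1.0210 = 5.105
Difference = 3.304 − 5.105 = -1.801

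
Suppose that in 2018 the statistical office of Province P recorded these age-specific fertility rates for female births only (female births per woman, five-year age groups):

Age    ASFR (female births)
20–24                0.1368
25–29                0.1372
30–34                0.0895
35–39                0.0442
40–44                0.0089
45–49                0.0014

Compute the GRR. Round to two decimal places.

2.09

Sum of female ASFRs = 0.1368 + 0.1372 + 0.0895 + 0.0442 + 0.0089 + 0.0014 = 0.4180
GRR = 5 × 0.4180 = 2.09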